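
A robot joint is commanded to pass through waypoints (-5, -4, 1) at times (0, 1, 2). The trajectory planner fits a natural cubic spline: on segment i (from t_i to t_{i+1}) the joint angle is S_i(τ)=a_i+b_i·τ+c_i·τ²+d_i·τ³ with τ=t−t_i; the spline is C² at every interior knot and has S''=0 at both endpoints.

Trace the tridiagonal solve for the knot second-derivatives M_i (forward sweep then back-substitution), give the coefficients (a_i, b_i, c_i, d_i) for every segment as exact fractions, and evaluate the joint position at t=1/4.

  seg 0: a=-5 b=0 c=0 d=1
  seg 1: a=-4 b=3 c=3 d=-1
S(1/4) = -319/64

Δ: Δ0=1, Δ1=5
row 1: diag=4, rhs=24; c'=1/4, d'=6
back: M1=6
M: M0=0, M1=6, M2=0
seg 0: a=-5, c=M0/2=0, d=(M1−M0)/(6·1)=1, b=Δ0−h0·(2M0+M1)/6=0
seg 1: a=-4, c=M1/2=3, d=(M2−M1)/(6·1)=-1, b=Δ1−h1·(2M1+M2)/6=3
t_q=1/4 → seg 0, τ=1/4; S=-5+0·τ+0·τ²+1·τ³=-319/64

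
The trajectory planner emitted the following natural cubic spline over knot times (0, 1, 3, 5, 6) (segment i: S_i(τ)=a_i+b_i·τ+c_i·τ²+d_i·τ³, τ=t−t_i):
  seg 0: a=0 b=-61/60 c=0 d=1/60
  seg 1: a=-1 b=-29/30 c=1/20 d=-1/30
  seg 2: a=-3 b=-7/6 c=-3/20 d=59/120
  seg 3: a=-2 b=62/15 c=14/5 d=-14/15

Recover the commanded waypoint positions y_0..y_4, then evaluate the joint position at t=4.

y_0=0 y_1=-1 y_2=-3 y_3=-2 y_4=4
S(4) = -153/40

y_0 = S_0(0) = a_0 = 0
y_1 = S_1(0) = a_1 = -1
y_2 = S_2(0) = a_2 = -3
y_3 = S_3(0) = a_3 = -2
y_4 = S_3(1) = 4
t_q=4 is in segment 2 (τ=1); S_2(τ)=-153/40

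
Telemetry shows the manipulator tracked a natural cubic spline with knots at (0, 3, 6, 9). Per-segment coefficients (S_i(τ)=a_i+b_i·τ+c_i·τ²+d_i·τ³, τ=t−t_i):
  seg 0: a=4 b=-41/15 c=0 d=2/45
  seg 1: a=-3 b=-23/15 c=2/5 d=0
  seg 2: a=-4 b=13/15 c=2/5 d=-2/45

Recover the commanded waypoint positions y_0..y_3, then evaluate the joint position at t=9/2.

y_0 = S_0(0) = a_0 = 4
y_1 = S_1(0) = a_1 = -3
y_2 = S_2(0) = a_2 = -4
y_3 = S_2(3) = 1
t_q=9/2 is in segment 1 (τ=3/2); S_1(τ)=-22/5

y_0=4 y_1=-3 y_2=-4 y_3=1
S(9/2) = -22/5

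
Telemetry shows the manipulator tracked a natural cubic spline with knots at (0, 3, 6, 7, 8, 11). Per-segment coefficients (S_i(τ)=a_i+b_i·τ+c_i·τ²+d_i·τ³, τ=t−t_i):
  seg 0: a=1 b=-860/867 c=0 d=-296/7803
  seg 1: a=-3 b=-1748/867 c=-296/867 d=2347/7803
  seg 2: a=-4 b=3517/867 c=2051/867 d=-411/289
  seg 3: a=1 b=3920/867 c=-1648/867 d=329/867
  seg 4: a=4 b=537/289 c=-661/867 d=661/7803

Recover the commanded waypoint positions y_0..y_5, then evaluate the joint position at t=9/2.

y_0 = S_0(0) = a_0 = 1
y_1 = S_1(0) = a_1 = -3
y_2 = S_2(0) = a_2 = -4
y_3 = S_3(0) = a_3 = 1
y_4 = S_4(0) = a_4 = 4
y_5 = S_4(3) = 5
t_q=9/2 is in segment 1 (τ=3/2); S_1(τ)=-13357/2312

y_0=1 y_1=-3 y_2=-4 y_3=1 y_4=4 y_5=5
S(9/2) = -13357/2312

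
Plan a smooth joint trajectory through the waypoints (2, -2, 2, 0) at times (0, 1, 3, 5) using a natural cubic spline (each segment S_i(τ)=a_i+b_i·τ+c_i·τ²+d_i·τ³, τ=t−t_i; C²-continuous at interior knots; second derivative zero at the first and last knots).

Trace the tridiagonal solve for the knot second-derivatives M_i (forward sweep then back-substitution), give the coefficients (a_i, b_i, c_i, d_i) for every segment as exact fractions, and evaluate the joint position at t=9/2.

  seg 0: a=2 b=-115/22 c=0 d=27/22
  seg 1: a=-2 b=-17/11 c=81/22 d=-21/22
  seg 2: a=2 b=19/11 c=-45/22 d=15/44
S(9/2) = 401/352

Δ: Δ0=-4, Δ1=2, Δ2=-1
row 1: diag=6, rhs=36; c'=1/3, d'=6
row 2: denom=8−2·1/3=22/3; d'=(-18−2·6)/(22/3)=-45/11
back: M2=-45/11
back: M1=6−1/3·-45/11=81/11
M: M0=0, M1=81/11, M2=-45/11, M3=0
seg 0: a=2, c=M0/2=0, d=(M1−M0)/(6·1)=27/22, b=Δ0−h0·(2M0+M1)/6=-115/22
seg 1: a=-2, c=M1/2=81/22, d=(M2−M1)/(6·2)=-21/22, b=Δ1−h1·(2M1+M2)/6=-17/11
seg 2: a=2, c=M2/2=-45/22, d=(M3−M2)/(6·2)=15/44, b=Δ2−h2·(2M2+M3)/6=19/11
t_q=9/2 → seg 2, τ=3/2; S=2+19/11·τ+-45/22·τ²+15/44·τ³=401/352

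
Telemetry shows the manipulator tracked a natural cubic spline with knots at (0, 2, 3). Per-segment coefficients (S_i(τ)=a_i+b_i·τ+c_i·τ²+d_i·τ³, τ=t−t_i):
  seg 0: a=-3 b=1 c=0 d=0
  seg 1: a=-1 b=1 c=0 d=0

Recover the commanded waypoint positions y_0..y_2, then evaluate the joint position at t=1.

y_0 = S_0(0) = a_0 = -3
y_1 = S_1(0) = a_1 = -1
y_2 = S_1(1) = 0
t_q=1 is in segment 0 (τ=1); S_0(τ)=-2

y_0=-3 y_1=-1 y_2=0
S(1) = -2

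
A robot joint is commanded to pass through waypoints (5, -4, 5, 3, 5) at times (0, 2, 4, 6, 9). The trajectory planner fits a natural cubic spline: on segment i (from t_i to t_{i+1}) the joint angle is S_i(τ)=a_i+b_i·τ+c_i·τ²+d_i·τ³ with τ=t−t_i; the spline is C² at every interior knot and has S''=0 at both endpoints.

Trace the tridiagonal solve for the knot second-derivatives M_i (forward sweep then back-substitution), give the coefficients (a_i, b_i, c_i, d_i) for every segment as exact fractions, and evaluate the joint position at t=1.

  seg 0: a=5 b=-1559/213 c=0 d=1201/1704
  seg 1: a=-4 b=485/426 c=1201/284 d=-2171/1704
  seg 2: a=5 b=589/213 c=-485/142 d=653/852
  seg 3: a=3 b=-362/213 c=84/71 d=-28/213
S(1) = -917/568

Δ: Δ0=-9/2, Δ1=9/2, Δ2=-1, Δ3=2/3
row 1: diag=8, rhs=54; c'=1/4, d'=27/4
row 2: denom=8−2·1/4=15/2; d'=(-33−2·27/4)/(15/2)=-31/5
row 3: denom=10−2·4/15=142/15; d'=(10−2·-31/5)/(142/15)=168/71
back: M3=168/71
back: M2=-31/5−4/15·168/71=-485/71
back: M1=27/4−1/4·-485/71=1201/142
M: M0=0, M1=1201/142, M2=-485/71, M3=168/71, M4=0
seg 0: a=5, c=M0/2=0, d=(M1−M0)/(6·2)=1201/1704, b=Δ0−h0·(2M0+M1)/6=-1559/213
seg 1: a=-4, c=M1/2=1201/284, d=(M2−M1)/(6·2)=-2171/1704, b=Δ1−h1·(2M1+M2)/6=485/426
seg 2: a=5, c=M2/2=-485/142, d=(M3−M2)/(6·2)=653/852, b=Δ2−h2·(2M2+M3)/6=589/213
seg 3: a=3, c=M3/2=84/71, d=(M4−M3)/(6·3)=-28/213, b=Δ3−h3·(2M3+M4)/6=-362/213
t_q=1 → seg 0, τ=1; S=5+-1559/213·τ+0·τ²+1201/1704·τ³=-917/568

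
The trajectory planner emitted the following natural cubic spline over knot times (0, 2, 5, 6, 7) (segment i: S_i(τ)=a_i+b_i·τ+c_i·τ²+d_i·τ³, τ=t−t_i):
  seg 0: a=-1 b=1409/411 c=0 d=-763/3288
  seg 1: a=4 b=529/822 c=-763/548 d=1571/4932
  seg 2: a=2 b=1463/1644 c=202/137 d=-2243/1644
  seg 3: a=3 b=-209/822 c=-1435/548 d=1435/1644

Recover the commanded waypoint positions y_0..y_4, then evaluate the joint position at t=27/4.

y_0=-1 y_1=4 y_2=2 y_3=3 y_4=1
S(27/4) = 59783/35072

y_0 = S_0(0) = a_0 = -1
y_1 = S_1(0) = a_1 = 4
y_2 = S_2(0) = a_2 = 2
y_3 = S_3(0) = a_3 = 3
y_4 = S_3(1) = 1
t_q=27/4 is in segment 3 (τ=3/4); S_3(τ)=59783/35072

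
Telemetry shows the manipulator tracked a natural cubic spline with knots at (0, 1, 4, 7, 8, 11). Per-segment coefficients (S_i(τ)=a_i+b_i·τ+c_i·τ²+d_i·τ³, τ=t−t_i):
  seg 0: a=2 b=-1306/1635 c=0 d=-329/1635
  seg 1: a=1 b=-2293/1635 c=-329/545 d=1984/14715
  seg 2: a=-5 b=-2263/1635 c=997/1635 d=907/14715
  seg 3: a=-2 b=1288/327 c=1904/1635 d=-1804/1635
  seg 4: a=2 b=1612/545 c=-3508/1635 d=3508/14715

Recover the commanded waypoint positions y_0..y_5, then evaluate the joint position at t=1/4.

y_0 = S_0(0) = a_0 = 2
y_1 = S_1(0) = a_1 = 1
y_2 = S_2(0) = a_2 = -5
y_3 = S_3(0) = a_3 = -2
y_4 = S_4(0) = a_4 = 2
y_5 = S_4(3) = -2
t_q=1/4 is in segment 0 (τ=1/4); S_0(τ)=12537/6976

y_0=2 y_1=1 y_2=-5 y_3=-2 y_4=2 y_5=-2
S(1/4) = 12537/6976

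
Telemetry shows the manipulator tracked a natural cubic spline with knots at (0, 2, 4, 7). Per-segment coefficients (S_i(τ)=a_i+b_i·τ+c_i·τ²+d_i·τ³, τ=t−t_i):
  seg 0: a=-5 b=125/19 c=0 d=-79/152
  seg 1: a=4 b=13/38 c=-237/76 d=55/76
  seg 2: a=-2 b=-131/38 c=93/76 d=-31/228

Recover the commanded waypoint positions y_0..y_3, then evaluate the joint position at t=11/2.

y_0=-5 y_1=4 y_2=-2 y_3=-5
S(11/2) = -2965/608

y_0 = S_0(0) = a_0 = -5
y_1 = S_1(0) = a_1 = 4
y_2 = S_2(0) = a_2 = -2
y_3 = S_2(3) = -5
t_q=11/2 is in segment 2 (τ=3/2); S_2(τ)=-2965/608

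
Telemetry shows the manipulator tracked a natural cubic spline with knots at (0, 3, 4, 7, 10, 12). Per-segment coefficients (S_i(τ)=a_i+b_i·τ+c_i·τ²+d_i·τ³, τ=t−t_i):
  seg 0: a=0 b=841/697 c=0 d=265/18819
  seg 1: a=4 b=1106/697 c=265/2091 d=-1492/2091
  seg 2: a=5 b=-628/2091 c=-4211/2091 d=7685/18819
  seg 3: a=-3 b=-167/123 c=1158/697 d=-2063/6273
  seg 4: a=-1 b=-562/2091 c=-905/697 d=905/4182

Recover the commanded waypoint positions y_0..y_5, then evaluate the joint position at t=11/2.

y_0=0 y_1=4 y_2=5 y_3=-3 y_4=-1 y_5=-5
S(11/2) = 7787/5576

y_0 = S_0(0) = a_0 = 0
y_1 = S_1(0) = a_1 = 4
y_2 = S_2(0) = a_2 = 5
y_3 = S_3(0) = a_3 = -3
y_4 = S_4(0) = a_4 = -1
y_5 = S_4(2) = -5
t_q=11/2 is in segment 2 (τ=3/2); S_2(τ)=7787/5576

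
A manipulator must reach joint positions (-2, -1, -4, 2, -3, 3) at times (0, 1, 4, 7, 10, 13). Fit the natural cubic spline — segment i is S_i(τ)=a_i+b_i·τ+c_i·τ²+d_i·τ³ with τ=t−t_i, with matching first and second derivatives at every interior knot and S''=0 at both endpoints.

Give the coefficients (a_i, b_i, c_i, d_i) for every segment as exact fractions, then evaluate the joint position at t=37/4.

Δ: Δ0=1, Δ1=-1, Δ2=2, Δ3=-5/3, Δ4=2
row 1: diag=8, rhs=-12; c'=3/8, d'=-3/2
row 2: denom=12−3·3/8=87/8; d'=(18−3·-3/2)/(87/8)=60/29
row 3: denom=12−3·8/29=324/29; d'=(-22−3·60/29)/(324/29)=-409/162
row 4: denom=12−3·29/108=403/36; d'=(22−3·-409/162)/(403/36)=3194/1209
back: M4=3194/1209
back: M3=-409/162−29/108·3194/1209=-3910/1209
back: M2=60/29−8/29·-3910/1209=3580/1209
back: M1=-3/2−3/8·3580/1209=-1052/403
M: M0=0, M1=-1052/403, M2=3580/1209, M3=-3910/1209, M4=3194/1209, M5=0
seg 0: a=-2, c=M0/2=0, d=(M1−M0)/(6·1)=-526/1209, b=Δ0−h0·(2M0+M1)/6=1735/1209
seg 1: a=-1, c=M1/2=-526/403, d=(M2−M1)/(6·3)=3368/10881, b=Δ1−h1·(2M1+M2)/6=157/1209
seg 2: a=-4, c=M2/2=1790/1209, d=(M3−M2)/(6·3)=-3745/10881, b=Δ2−h2·(2M2+M3)/6=61/93
seg 3: a=2, c=M3/2=-1955/1209, d=(M4−M3)/(6·3)=1184/3627, b=Δ3−h3·(2M3+M4)/6=298/1209
seg 4: a=-3, c=M4/2=1597/1209, d=(M5−M4)/(6·3)=-1597/10881, b=Δ4−h4·(2M4+M5)/6=-776/1209
t_q=37/4 → seg 3, τ=9/4; S=2+298/1209·τ+-1955/1209·τ²+1184/3627·τ³=-949/496

  seg 0: a=-2 b=1735/1209 c=0 d=-526/1209
  seg 1: a=-1 b=157/1209 c=-526/403 d=3368/10881
  seg 2: a=-4 b=61/93 c=1790/1209 d=-3745/10881
  seg 3: a=2 b=298/1209 c=-1955/1209 d=1184/3627
  seg 4: a=-3 b=-776/1209 c=1597/1209 d=-1597/10881
S(37/4) = -949/496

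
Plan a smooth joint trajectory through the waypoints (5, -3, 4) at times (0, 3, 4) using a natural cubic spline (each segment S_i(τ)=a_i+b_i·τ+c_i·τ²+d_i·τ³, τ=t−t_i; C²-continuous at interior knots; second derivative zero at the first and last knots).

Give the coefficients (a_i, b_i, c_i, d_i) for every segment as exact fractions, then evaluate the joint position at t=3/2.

Δ: Δ0=-8/3, Δ1=7
row 1: diag=8, rhs=58; c'=1/8, d'=29/4
back: M1=29/4
M: M0=0, M1=29/4, M2=0
seg 0: a=5, c=M0/2=0, d=(M1−M0)/(6·3)=29/72, b=Δ0−h0·(2M0+M1)/6=-151/24
seg 1: a=-3, c=M1/2=29/8, d=(M2−M1)/(6·1)=-29/24, b=Δ1−h1·(2M1+M2)/6=55/12
t_q=3/2 → seg 0, τ=3/2; S=5+-151/24·τ+0·τ²+29/72·τ³=-197/64

  seg 0: a=5 b=-151/24 c=0 d=29/72
  seg 1: a=-3 b=55/12 c=29/8 d=-29/24
S(3/2) = -197/64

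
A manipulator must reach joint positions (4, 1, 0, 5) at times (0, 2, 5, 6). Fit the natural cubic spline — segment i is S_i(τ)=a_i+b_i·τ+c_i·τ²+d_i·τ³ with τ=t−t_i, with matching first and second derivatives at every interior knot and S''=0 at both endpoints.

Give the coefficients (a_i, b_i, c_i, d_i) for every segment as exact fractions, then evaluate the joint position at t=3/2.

  seg 0: a=4 b=-559/426 c=0 d=-10/213
  seg 1: a=1 b=-799/426 c=-20/71 d=113/426
  seg 2: a=0 b=766/213 c=299/142 d=-299/426
S(3/2) = 133/71

Δ: Δ0=-3/2, Δ1=-1/3, Δ2=5
row 1: diag=10, rhs=7; c'=3/10, d'=7/10
row 2: denom=8−3·3/10=71/10; d'=(32−3·7/10)/(71/10)=299/71
back: M2=299/71
back: M1=7/10−3/10·299/71=-40/71
M: M0=0, M1=-40/71, M2=299/71, M3=0
seg 0: a=4, c=M0/2=0, d=(M1−M0)/(6·2)=-10/213, b=Δ0−h0·(2M0+M1)/6=-559/426
seg 1: a=1, c=M1/2=-20/71, d=(M2−M1)/(6·3)=113/426, b=Δ1−h1·(2M1+M2)/6=-799/426
seg 2: a=0, c=M2/2=299/142, d=(M3−M2)/(6·1)=-299/426, b=Δ2−h2·(2M2+M3)/6=766/213
t_q=3/2 → seg 0, τ=3/2; S=4+-559/426·τ+0·τ²+-10/213·τ³=133/71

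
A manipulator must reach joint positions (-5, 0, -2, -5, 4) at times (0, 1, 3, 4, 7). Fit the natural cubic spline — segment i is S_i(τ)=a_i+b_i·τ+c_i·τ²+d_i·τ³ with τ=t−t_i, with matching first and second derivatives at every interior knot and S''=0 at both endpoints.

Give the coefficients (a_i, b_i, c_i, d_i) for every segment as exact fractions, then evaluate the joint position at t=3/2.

Δ: Δ0=5, Δ1=-1, Δ2=-3, Δ3=3
row 1: diag=6, rhs=-36; c'=1/3, d'=-6
row 2: denom=6−2·1/3=16/3; d'=(-12−2·-6)/(16/3)=0
row 3: denom=8−1·3/16=125/16; d'=(36−1·0)/(125/16)=576/125
back: M3=576/125
back: M2=0−3/16·576/125=-108/125
back: M1=-6−1/3·-108/125=-714/125
M: M0=0, M1=-714/125, M2=-108/125, M3=576/125, M4=0
seg 0: a=-5, c=M0/2=0, d=(M1−M0)/(6·1)=-119/125, b=Δ0−h0·(2M0+M1)/6=744/125
seg 1: a=0, c=M1/2=-357/125, d=(M2−M1)/(6·2)=101/250, b=Δ1−h1·(2M1+M2)/6=387/125
seg 2: a=-2, c=M2/2=-54/125, d=(M3−M2)/(6·1)=114/125, b=Δ2−h2·(2M2+M3)/6=-87/25
seg 3: a=-5, c=M3/2=288/125, d=(M4−M3)/(6·3)=-32/125, b=Δ3−h3·(2M3+M4)/6=-201/125
t_q=3/2 → seg 1, τ=1/2; S=0+387/125·τ+-357/125·τ²+101/250·τ³=1769/2000

  seg 0: a=-5 b=744/125 c=0 d=-119/125
  seg 1: a=0 b=387/125 c=-357/125 d=101/250
  seg 2: a=-2 b=-87/25 c=-54/125 d=114/125
  seg 3: a=-5 b=-201/125 c=288/125 d=-32/125
S(3/2) = 1769/2000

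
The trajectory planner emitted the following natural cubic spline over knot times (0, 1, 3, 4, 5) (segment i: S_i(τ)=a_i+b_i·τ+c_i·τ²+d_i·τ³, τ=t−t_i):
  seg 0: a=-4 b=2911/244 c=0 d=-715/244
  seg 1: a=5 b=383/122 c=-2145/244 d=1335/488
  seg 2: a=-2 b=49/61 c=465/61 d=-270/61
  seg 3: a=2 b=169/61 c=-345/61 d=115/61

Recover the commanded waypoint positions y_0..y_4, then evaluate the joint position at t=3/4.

y_0=-4 y_1=5 y_2=-2 y_3=2 y_4=1
S(3/4) = 57959/15616

y_0 = S_0(0) = a_0 = -4
y_1 = S_1(0) = a_1 = 5
y_2 = S_2(0) = a_2 = -2
y_3 = S_3(0) = a_3 = 2
y_4 = S_3(1) = 1
t_q=3/4 is in segment 0 (τ=3/4); S_0(τ)=57959/15616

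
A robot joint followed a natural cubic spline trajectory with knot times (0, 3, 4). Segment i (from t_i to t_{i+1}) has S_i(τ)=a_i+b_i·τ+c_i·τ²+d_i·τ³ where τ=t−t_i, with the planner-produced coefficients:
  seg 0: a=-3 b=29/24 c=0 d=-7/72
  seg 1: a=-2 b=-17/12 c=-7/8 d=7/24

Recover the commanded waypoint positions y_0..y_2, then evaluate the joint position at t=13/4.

y_0 = S_0(0) = a_0 = -3
y_1 = S_1(0) = a_1 = -2
y_2 = S_1(1) = -4
t_q=13/4 is in segment 1 (τ=1/4); S_1(τ)=-1231/512

y_0=-3 y_1=-2 y_2=-4
S(13/4) = -1231/512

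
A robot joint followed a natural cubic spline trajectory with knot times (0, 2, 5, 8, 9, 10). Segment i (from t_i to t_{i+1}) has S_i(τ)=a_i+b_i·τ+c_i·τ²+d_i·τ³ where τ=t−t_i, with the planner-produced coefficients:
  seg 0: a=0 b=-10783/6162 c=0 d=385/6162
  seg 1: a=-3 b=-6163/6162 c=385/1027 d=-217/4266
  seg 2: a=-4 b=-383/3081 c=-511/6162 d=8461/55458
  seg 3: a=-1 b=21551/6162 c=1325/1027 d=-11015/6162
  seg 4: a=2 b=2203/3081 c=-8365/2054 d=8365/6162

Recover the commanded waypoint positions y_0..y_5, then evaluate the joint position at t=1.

y_0 = S_0(0) = a_0 = 0
y_1 = S_1(0) = a_1 = -3
y_2 = S_2(0) = a_2 = -4
y_3 = S_3(0) = a_3 = -1
y_4 = S_4(0) = a_4 = 2
y_5 = S_4(1) = 0
t_q=1 is in segment 0 (τ=1); S_0(τ)=-1733/1027

y_0=0 y_1=-3 y_2=-4 y_3=-1 y_4=2 y_5=0
S(1) = -1733/1027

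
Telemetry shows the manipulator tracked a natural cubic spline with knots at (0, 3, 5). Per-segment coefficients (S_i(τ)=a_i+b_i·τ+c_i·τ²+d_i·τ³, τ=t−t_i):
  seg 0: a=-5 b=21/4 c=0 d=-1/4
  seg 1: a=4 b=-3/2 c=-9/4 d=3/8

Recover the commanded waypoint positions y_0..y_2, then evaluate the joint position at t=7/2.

y_0=-5 y_1=4 y_2=-5
S(7/2) = 175/64

y_0 = S_0(0) = a_0 = -5
y_1 = S_1(0) = a_1 = 4
y_2 = S_1(2) = -5
t_q=7/2 is in segment 1 (τ=1/2); S_1(τ)=175/64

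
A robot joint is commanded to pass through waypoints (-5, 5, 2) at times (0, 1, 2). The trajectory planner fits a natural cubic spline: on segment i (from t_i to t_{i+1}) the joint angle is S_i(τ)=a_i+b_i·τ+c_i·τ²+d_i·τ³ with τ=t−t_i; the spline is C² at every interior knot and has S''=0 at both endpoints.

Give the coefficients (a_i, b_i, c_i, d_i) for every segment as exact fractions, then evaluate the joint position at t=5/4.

Δ: Δ0=10, Δ1=-3
row 1: diag=4, rhs=-78; c'=1/4, d'=-39/2
back: M1=-39/2
M: M0=0, M1=-39/2, M2=0
seg 0: a=-5, c=M0/2=0, d=(M1−M0)/(6·1)=-13/4, b=Δ0−h0·(2M0+M1)/6=53/4
seg 1: a=5, c=M1/2=-39/4, d=(M2−M1)/(6·1)=13/4, b=Δ1−h1·(2M1+M2)/6=7/2
t_q=5/4 → seg 1, τ=1/4; S=5+7/2·τ+-39/4·τ²+13/4·τ³=1361/256

  seg 0: a=-5 b=53/4 c=0 d=-13/4
  seg 1: a=5 b=7/2 c=-39/4 d=13/4
S(5/4) = 1361/256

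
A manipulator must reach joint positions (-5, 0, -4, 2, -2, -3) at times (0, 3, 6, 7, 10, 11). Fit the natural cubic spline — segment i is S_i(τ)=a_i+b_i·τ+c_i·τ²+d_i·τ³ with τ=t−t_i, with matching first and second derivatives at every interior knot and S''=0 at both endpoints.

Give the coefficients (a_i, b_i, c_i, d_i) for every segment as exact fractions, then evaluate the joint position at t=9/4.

  seg 0: a=-5 b=5290/1563 c=0 d=-895/4689
  seg 1: a=0 b=-2765/1563 c=-895/521 d=2912/4689
  seg 2: a=-4 b=7333/1563 c=2017/521 d=-4006/1563
  seg 3: a=2 b=7417/1563 c=-1989/521 d=2800/4689
  seg 4: a=-2 b=-3185/1563 c=811/521 d=-811/1563
S(9/4) = 14705/33344

Δ: Δ0=5/3, Δ1=-4/3, Δ2=6, Δ3=-4/3, Δ4=-1
row 1: diag=12, rhs=-18; c'=1/4, d'=-3/2
row 2: denom=8−3·1/4=29/4; d'=(44−3·-3/2)/(29/4)=194/29
row 3: denom=8−1·4/29=228/29; d'=(-44−1·194/29)/(228/29)=-245/38
row 4: denom=8−3·29/76=521/76; d'=(2−3·-245/38)/(521/76)=1622/521
back: M4=1622/521
back: M3=-245/38−29/76·1622/521=-3978/521
back: M2=194/29−4/29·-3978/521=4034/521
back: M1=-3/2−1/4·4034/521=-1790/521
M: M0=0, M1=-1790/521, M2=4034/521, M3=-3978/521, M4=1622/521, M5=0
seg 0: a=-5, c=M0/2=0, d=(M1−M0)/(6·3)=-895/4689, b=Δ0−h0·(2M0+M1)/6=5290/1563
seg 1: a=0, c=M1/2=-895/521, d=(M2−M1)/(6·3)=2912/4689, b=Δ1−h1·(2M1+M2)/6=-2765/1563
seg 2: a=-4, c=M2/2=2017/521, d=(M3−M2)/(6·1)=-4006/1563, b=Δ2−h2·(2M2+M3)/6=7333/1563
seg 3: a=2, c=M3/2=-1989/521, d=(M4−M3)/(6·3)=2800/4689, b=Δ3−h3·(2M3+M4)/6=7417/1563
seg 4: a=-2, c=M4/2=811/521, d=(M5−M4)/(6·1)=-811/1563, b=Δ4−h4·(2M4+M5)/6=-3185/1563
t_q=9/4 → seg 0, τ=9/4; S=-5+5290/1563·τ+0·τ²+-895/4689·τ³=14705/33344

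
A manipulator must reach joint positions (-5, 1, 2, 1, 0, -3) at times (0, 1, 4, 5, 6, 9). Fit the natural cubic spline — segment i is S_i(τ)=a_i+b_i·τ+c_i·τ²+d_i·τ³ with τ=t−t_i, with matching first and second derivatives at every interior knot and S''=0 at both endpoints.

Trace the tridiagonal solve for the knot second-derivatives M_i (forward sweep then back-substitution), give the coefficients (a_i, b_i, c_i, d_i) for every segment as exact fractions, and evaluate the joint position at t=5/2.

  seg 0: a=-5 b=3694/547 c=0 d=-412/547
  seg 1: a=1 b=2458/547 c=-1236/547 d=4297/14769
  seg 2: a=2 b=-661/547 c=589/1641 d=-247/1641
  seg 3: a=1 b=-1546/1641 c=-152/1641 d=19/547
  seg 4: a=0 b=-1679/1641 c=19/1641 d=-19/14769
S(5/2) = 15921/4376

Δ: Δ0=6, Δ1=1/3, Δ2=-1, Δ3=-1, Δ4=-1
row 1: diag=8, rhs=-34; c'=3/8, d'=-17/4
row 2: denom=8−3·3/8=55/8; d'=(-8−3·-17/4)/(55/8)=38/55
row 3: denom=4−1·8/55=212/55; d'=(0−1·38/55)/(212/55)=-19/106
row 4: denom=8−1·55/212=1641/212; d'=(0−1·-19/106)/(1641/212)=38/1641
back: M4=38/1641
back: M3=-19/106−55/212·38/1641=-304/1641
back: M2=38/55−8/55·-304/1641=1178/1641
back: M1=-17/4−3/8·1178/1641=-2472/547
M: M0=0, M1=-2472/547, M2=1178/1641, M3=-304/1641, M4=38/1641, M5=0
seg 0: a=-5, c=M0/2=0, d=(M1−M0)/(6·1)=-412/547, b=Δ0−h0·(2M0+M1)/6=3694/547
seg 1: a=1, c=M1/2=-1236/547, d=(M2−M1)/(6·3)=4297/14769, b=Δ1−h1·(2M1+M2)/6=2458/547
seg 2: a=2, c=M2/2=589/1641, d=(M3−M2)/(6·1)=-247/1641, b=Δ2−h2·(2M2+M3)/6=-661/547
seg 3: a=1, c=M3/2=-152/1641, d=(M4−M3)/(6·1)=19/547, b=Δ3−h3·(2M3+M4)/6=-1546/1641
seg 4: a=0, c=M4/2=19/1641, d=(M5−M4)/(6·3)=-19/14769, b=Δ4−h4·(2M4+M5)/6=-1679/1641
t_q=5/2 → seg 1, τ=3/2; S=1+2458/547·τ+-1236/547·τ²+4297/14769·τ³=15921/4376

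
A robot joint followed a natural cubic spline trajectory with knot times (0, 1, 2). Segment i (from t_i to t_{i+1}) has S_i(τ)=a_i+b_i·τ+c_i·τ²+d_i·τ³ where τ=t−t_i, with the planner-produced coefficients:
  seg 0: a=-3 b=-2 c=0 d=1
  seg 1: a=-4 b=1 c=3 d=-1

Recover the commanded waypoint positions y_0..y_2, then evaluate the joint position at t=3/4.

y_0=-3 y_1=-4 y_2=-1
S(3/4) = -261/64

y_0 = S_0(0) = a_0 = -3
y_1 = S_1(0) = a_1 = -4
y_2 = S_1(1) = -1
t_q=3/4 is in segment 0 (τ=3/4); S_0(τ)=-261/64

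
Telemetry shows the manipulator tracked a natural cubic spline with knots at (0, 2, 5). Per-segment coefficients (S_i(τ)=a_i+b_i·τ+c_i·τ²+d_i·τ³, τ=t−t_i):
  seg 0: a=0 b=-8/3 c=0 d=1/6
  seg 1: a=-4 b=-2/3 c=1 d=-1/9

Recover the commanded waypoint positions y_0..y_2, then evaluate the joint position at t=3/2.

y_0 = S_0(0) = a_0 = 0
y_1 = S_1(0) = a_1 = -4
y_2 = S_1(3) = 0
t_q=3/2 is in segment 0 (τ=3/2); S_0(τ)=-55/16

y_0=0 y_1=-4 y_2=0
S(3/2) = -55/16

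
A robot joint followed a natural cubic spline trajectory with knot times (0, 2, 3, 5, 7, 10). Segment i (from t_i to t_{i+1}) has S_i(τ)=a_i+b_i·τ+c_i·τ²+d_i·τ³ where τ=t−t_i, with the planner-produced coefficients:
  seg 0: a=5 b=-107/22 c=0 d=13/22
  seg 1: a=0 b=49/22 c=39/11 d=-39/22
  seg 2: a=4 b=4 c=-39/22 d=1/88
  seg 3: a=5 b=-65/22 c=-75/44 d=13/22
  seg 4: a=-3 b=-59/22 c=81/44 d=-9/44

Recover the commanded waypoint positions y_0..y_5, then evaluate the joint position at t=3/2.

y_0 = S_0(0) = a_0 = 5
y_1 = S_1(0) = a_1 = 0
y_2 = S_2(0) = a_2 = 4
y_3 = S_3(0) = a_3 = 5
y_4 = S_4(0) = a_4 = -3
y_5 = S_4(3) = 0
t_q=3/2 is in segment 0 (τ=3/2); S_0(τ)=-53/176

y_0=5 y_1=0 y_2=4 y_3=5 y_4=-3 y_5=0
S(3/2) = -53/176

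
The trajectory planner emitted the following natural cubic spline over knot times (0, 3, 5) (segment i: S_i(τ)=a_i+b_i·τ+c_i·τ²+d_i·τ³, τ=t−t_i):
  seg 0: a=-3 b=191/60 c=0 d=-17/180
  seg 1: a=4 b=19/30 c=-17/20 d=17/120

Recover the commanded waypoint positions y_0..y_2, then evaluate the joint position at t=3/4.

y_0=-3 y_1=4 y_2=3
S(3/4) = -167/256

y_0 = S_0(0) = a_0 = -3
y_1 = S_1(0) = a_1 = 4
y_2 = S_1(2) = 3
t_q=3/4 is in segment 0 (τ=3/4); S_0(τ)=-167/256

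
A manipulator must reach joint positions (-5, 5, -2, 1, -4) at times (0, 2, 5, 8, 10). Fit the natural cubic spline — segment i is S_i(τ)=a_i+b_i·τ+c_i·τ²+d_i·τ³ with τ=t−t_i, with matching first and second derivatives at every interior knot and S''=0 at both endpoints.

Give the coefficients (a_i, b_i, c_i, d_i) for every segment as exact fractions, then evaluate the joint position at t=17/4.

Δ: Δ0=5, Δ1=-7/3, Δ2=1, Δ3=-5/2
row 1: diag=10, rhs=-44; c'=3/10, d'=-22/5
row 2: denom=12−3·3/10=111/10; d'=(20−3·-22/5)/(111/10)=332/111
row 3: denom=10−3·10/37=340/37; d'=(-21−3·332/111)/(340/37)=-1109/340
back: M3=-1109/340
back: M2=332/111−10/37·-1109/340=395/102
back: M1=-22/5−3/10·395/102=-1891/340
M: M0=0, M1=-1891/340, M2=395/102, M3=-1109/340, M4=0
seg 0: a=-5, c=M0/2=0, d=(M1−M0)/(6·2)=-1891/4080, b=Δ0−h0·(2M0+M1)/6=6991/1020
seg 1: a=5, c=M1/2=-1891/680, d=(M2−M1)/(6·3)=9623/18360, b=Δ1−h1·(2M1+M2)/6=659/510
seg 2: a=-2, c=M2/2=395/204, d=(M3−M2)/(6·3)=-7277/18360, b=Δ2−h2·(2M2+M3)/6=-149/120
seg 3: a=1, c=M3/2=-1109/680, d=(M4−M3)/(6·2)=1109/4080, b=Δ3−h3·(2M3+M4)/6=-83/255
t_q=17/4 → seg 1, τ=9/4; S=5+659/510·τ+-1891/680·τ²+9623/18360·τ³=-1747/8704

  seg 0: a=-5 b=6991/1020 c=0 d=-1891/4080
  seg 1: a=5 b=659/510 c=-1891/680 d=9623/18360
  seg 2: a=-2 b=-149/120 c=395/204 d=-7277/18360
  seg 3: a=1 b=-83/255 c=-1109/680 d=1109/4080
S(17/4) = -1747/8704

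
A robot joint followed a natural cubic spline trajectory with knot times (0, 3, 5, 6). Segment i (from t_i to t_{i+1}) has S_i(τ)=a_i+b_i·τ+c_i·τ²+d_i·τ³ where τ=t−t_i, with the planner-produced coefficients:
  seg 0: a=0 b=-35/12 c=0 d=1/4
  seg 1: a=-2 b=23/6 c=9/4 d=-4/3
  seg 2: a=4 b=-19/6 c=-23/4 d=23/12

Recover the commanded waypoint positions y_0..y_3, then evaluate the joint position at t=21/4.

y_0=0 y_1=-2 y_2=4 y_3=-3
S(21/4) = 737/256

y_0 = S_0(0) = a_0 = 0
y_1 = S_1(0) = a_1 = -2
y_2 = S_2(0) = a_2 = 4
y_3 = S_2(1) = -3
t_q=21/4 is in segment 2 (τ=1/4); S_2(τ)=737/256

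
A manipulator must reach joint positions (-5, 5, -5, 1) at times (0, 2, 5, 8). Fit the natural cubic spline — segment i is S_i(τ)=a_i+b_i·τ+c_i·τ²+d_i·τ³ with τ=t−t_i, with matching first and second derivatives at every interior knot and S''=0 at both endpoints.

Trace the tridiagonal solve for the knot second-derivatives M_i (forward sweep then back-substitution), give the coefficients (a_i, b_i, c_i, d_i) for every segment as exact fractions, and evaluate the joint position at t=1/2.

Δ: Δ0=5, Δ1=-10/3, Δ2=2
row 1: diag=10, rhs=-50; c'=3/10, d'=-5
row 2: denom=12−3·3/10=111/10; d'=(32−3·-5)/(111/10)=470/111
back: M2=470/111
back: M1=-5−3/10·470/111=-232/37
M: M0=0, M1=-232/37, M2=470/111, M3=0
seg 0: a=-5, c=M0/2=0, d=(M1−M0)/(6·2)=-58/111, b=Δ0−h0·(2M0+M1)/6=787/111
seg 1: a=5, c=M1/2=-116/37, d=(M2−M1)/(6·3)=583/999, b=Δ1−h1·(2M1+M2)/6=91/111
seg 2: a=-5, c=M2/2=235/111, d=(M3−M2)/(6·3)=-235/999, b=Δ2−h2·(2M2+M3)/6=-248/111
t_q=1/2 → seg 0, τ=1/2; S=-5+787/111·τ+0·τ²+-58/111·τ³=-225/148

  seg 0: a=-5 b=787/111 c=0 d=-58/111
  seg 1: a=5 b=91/111 c=-116/37 d=583/999
  seg 2: a=-5 b=-248/111 c=235/111 d=-235/999
S(1/2) = -225/148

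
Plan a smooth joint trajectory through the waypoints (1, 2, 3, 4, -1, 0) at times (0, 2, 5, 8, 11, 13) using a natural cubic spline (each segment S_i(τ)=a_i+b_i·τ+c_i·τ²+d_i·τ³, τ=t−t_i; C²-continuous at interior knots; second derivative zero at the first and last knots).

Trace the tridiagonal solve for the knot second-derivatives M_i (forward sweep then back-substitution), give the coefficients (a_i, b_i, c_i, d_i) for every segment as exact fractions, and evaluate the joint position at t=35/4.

  seg 0: a=1 b=163/282 c=0 d=-11/564
  seg 1: a=2 b=97/282 c=-11/94 d=16/423
  seg 2: a=3 b=187/282 c=21/94 d=-1/9
  seg 3: a=4 b=-281/282 c=-73/94 d=26/141
  seg 4: a=-1 b=-191/282 c=83/94 d=-83/564
S(35/4) = 136/47

Δ: Δ0=1/2, Δ1=1/3, Δ2=1/3, Δ3=-5/3, Δ4=1/2
row 1: diag=10, rhs=-1; c'=3/10, d'=-1/10
row 2: denom=12−3·3/10=111/10; d'=(0−3·-1/10)/(111/10)=1/37
row 3: denom=12−3·10/37=414/37; d'=(-12−3·1/37)/(414/37)=-149/138
row 4: denom=10−3·37/138=423/46; d'=(13−3·-149/138)/(423/46)=83/47
back: M4=83/47
back: M3=-149/138−37/138·83/47=-73/47
back: M2=1/37−10/37·-73/47=21/47
back: M1=-1/10−3/10·21/47=-11/47
M: M0=0, M1=-11/47, M2=21/47, M3=-73/47, M4=83/47, M5=0
seg 0: a=1, c=M0/2=0, d=(M1−M0)/(6·2)=-11/564, b=Δ0−h0·(2M0+M1)/6=163/282
seg 1: a=2, c=M1/2=-11/94, d=(M2−M1)/(6·3)=16/423, b=Δ1−h1·(2M1+M2)/6=97/282
seg 2: a=3, c=M2/2=21/94, d=(M3−M2)/(6·3)=-1/9, b=Δ2−h2·(2M2+M3)/6=187/282
seg 3: a=4, c=M3/2=-73/94, d=(M4−M3)/(6·3)=26/141, b=Δ3−h3·(2M3+M4)/6=-281/282
seg 4: a=-1, c=M4/2=83/94, d=(M5−M4)/(6·2)=-83/564, b=Δ4−h4·(2M4+M5)/6=-191/282
t_q=35/4 → seg 3, τ=3/4; S=4+-281/282·τ+-73/94·τ²+26/141·τ³=136/47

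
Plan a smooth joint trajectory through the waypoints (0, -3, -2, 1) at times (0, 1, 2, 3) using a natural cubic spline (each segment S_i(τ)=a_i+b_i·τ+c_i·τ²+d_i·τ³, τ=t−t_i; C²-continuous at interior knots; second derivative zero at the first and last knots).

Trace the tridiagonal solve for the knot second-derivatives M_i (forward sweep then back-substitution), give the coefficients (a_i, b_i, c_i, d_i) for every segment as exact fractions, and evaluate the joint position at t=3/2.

Δ: Δ0=-3, Δ1=1, Δ2=3
row 1: diag=4, rhs=24; c'=1/4, d'=6
row 2: denom=4−1·1/4=15/4; d'=(12−1·6)/(15/4)=8/5
back: M2=8/5
back: M1=6−1/4·8/5=28/5
M: M0=0, M1=28/5, M2=8/5, M3=0
seg 0: a=0, c=M0/2=0, d=(M1−M0)/(6·1)=14/15, b=Δ0−h0·(2M0+M1)/6=-59/15
seg 1: a=-3, c=M1/2=14/5, d=(M2−M1)/(6·1)=-2/3, b=Δ1−h1·(2M1+M2)/6=-17/15
seg 2: a=-2, c=M2/2=4/5, d=(M3−M2)/(6·1)=-4/15, b=Δ2−h2·(2M2+M3)/6=37/15
t_q=3/2 → seg 1, τ=1/2; S=-3+-17/15·τ+14/5·τ²+-2/3·τ³=-59/20

  seg 0: a=0 b=-59/15 c=0 d=14/15
  seg 1: a=-3 b=-17/15 c=14/5 d=-2/3
  seg 2: a=-2 b=37/15 c=4/5 d=-4/15
S(3/2) = -59/20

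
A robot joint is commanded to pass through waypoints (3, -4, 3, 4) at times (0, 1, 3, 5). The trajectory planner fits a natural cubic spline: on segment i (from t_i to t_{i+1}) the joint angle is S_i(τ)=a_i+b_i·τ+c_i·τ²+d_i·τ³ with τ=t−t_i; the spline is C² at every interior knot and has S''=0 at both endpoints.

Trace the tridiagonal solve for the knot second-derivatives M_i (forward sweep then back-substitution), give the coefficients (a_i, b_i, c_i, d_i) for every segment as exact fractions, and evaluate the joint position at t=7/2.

Δ: Δ0=-7, Δ1=7/2, Δ2=1/2
row 1: diag=6, rhs=63; c'=1/3, d'=21/2
row 2: denom=8−2·1/3=22/3; d'=(-18−2·21/2)/(22/3)=-117/22
back: M2=-117/22
back: M1=21/2−1/3·-117/22=135/11
M: M0=0, M1=135/11, M2=-117/22, M3=0
seg 0: a=3, c=M0/2=0, d=(M1−M0)/(6·1)=45/22, b=Δ0−h0·(2M0+M1)/6=-199/22
seg 1: a=-4, c=M1/2=135/22, d=(M2−M1)/(6·2)=-129/88, b=Δ1−h1·(2M1+M2)/6=-32/11
seg 2: a=3, c=M2/2=-117/44, d=(M3−M2)/(6·2)=39/88, b=Δ2−h2·(2M2+M3)/6=89/22
t_q=7/2 → seg 2, τ=1/2; S=3+89/22·τ+-117/44·τ²+39/88·τ³=3107/704

  seg 0: a=3 b=-199/22 c=0 d=45/22
  seg 1: a=-4 b=-32/11 c=135/22 d=-129/88
  seg 2: a=3 b=89/22 c=-117/44 d=39/88
S(7/2) = 3107/704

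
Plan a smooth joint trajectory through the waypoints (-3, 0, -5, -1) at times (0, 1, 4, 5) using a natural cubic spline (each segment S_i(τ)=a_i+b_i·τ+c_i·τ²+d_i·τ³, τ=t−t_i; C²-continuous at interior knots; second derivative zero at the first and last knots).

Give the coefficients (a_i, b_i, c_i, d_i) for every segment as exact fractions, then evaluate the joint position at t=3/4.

Δ: Δ0=3, Δ1=-5/3, Δ2=4
row 1: diag=8, rhs=-28; c'=3/8, d'=-7/2
row 2: denom=8−3·3/8=55/8; d'=(34−3·-7/2)/(55/8)=356/55
back: M2=356/55
back: M1=-7/2−3/8·356/55=-326/55
M: M0=0, M1=-326/55, M2=356/55, M3=0
seg 0: a=-3, c=M0/2=0, d=(M1−M0)/(6·1)=-163/165, b=Δ0−h0·(2M0+M1)/6=658/165
seg 1: a=0, c=M1/2=-163/55, d=(M2−M1)/(6·3)=31/45, b=Δ1−h1·(2M1+M2)/6=169/165
seg 2: a=-5, c=M2/2=178/55, d=(M3−M2)/(6·1)=-178/165, b=Δ2−h2·(2M2+M3)/6=304/165
t_q=3/4 → seg 0, τ=3/4; S=-3+658/165·τ+0·τ²+-163/165·τ³=-1499/3520

  seg 0: a=-3 b=658/165 c=0 d=-163/165
  seg 1: a=0 b=169/165 c=-163/55 d=31/45
  seg 2: a=-5 b=304/165 c=178/55 d=-178/165
S(3/4) = -1499/3520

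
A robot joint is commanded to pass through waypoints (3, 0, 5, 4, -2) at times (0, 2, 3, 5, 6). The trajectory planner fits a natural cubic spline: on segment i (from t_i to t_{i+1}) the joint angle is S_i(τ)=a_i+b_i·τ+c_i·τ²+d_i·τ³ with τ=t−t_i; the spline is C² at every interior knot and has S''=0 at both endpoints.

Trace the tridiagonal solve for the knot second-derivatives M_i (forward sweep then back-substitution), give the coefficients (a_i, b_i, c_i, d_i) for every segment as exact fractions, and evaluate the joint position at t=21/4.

Δ: Δ0=-3/2, Δ1=5, Δ2=-1/2, Δ3=-6
row 1: diag=6, rhs=39; c'=1/6, d'=13/2
row 2: denom=6−1·1/6=35/6; d'=(-33−1·13/2)/(35/6)=-237/35
row 3: denom=6−2·12/35=186/35; d'=(-33−2·-237/35)/(186/35)=-227/62
back: M3=-227/62
back: M2=-237/35−12/35·-227/62=-171/31
back: M1=13/2−1/6·-171/31=230/31
M: M0=0, M1=230/31, M2=-171/31, M3=-227/62, M4=0
seg 0: a=3, c=M0/2=0, d=(M1−M0)/(6·2)=115/186, b=Δ0−h0·(2M0+M1)/6=-739/186
seg 1: a=0, c=M1/2=115/31, d=(M2−M1)/(6·1)=-401/186, b=Δ1−h1·(2M1+M2)/6=641/186
seg 2: a=5, c=M2/2=-171/62, d=(M3−M2)/(6·2)=115/744, b=Δ2−h2·(2M2+M3)/6=409/93
seg 3: a=4, c=M3/2=-227/124, d=(M4−M3)/(6·1)=227/372, b=Δ3−h3·(2M3+M4)/6=-889/186
t_q=21/4 → seg 3, τ=1/4; S=4+-889/186·τ+-227/124·τ²+227/372·τ³=21429/7936

  seg 0: a=3 b=-739/186 c=0 d=115/186
  seg 1: a=0 b=641/186 c=115/31 d=-401/186
  seg 2: a=5 b=409/93 c=-171/62 d=115/744
  seg 3: a=4 b=-889/186 c=-227/124 d=227/372
S(21/4) = 21429/7936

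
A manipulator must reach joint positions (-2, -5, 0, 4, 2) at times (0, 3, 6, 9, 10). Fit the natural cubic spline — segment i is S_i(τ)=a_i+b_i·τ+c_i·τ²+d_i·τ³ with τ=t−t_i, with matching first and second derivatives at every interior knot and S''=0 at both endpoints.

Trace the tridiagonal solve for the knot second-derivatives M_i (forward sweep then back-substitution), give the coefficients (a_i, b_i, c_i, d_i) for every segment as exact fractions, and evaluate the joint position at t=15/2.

Δ: Δ0=-1, Δ1=5/3, Δ2=4/3, Δ3=-2
row 1: diag=12, rhs=16; c'=1/4, d'=4/3
row 2: denom=12−3·1/4=45/4; d'=(-2−3·4/3)/(45/4)=-8/15
row 3: denom=8−3·4/15=36/5; d'=(-20−3·-8/15)/(36/5)=-23/9
back: M3=-23/9
back: M2=-8/15−4/15·-23/9=4/27
back: M1=4/3−1/4·4/27=35/27
M: M0=0, M1=35/27, M2=4/27, M3=-23/9, M4=0
seg 0: a=-2, c=M0/2=0, d=(M1−M0)/(6·3)=35/486, b=Δ0−h0·(2M0+M1)/6=-89/54
seg 1: a=-5, c=M1/2=35/54, d=(M2−M1)/(6·3)=-31/486, b=Δ1−h1·(2M1+M2)/6=8/27
seg 2: a=0, c=M2/2=2/27, d=(M3−M2)/(6·3)=-73/486, b=Δ2−h2·(2M2+M3)/6=133/54
seg 3: a=4, c=M3/2=-23/18, d=(M4−M3)/(6·1)=23/54, b=Δ3−h3·(2M3+M4)/6=-31/27
t_q=15/2 → seg 2, τ=3/2; S=0+133/54·τ+2/27·τ²+-73/486·τ³=161/48

  seg 0: a=-2 b=-89/54 c=0 d=35/486
  seg 1: a=-5 b=8/27 c=35/54 d=-31/486
  seg 2: a=0 b=133/54 c=2/27 d=-73/486
  seg 3: a=4 b=-31/27 c=-23/18 d=23/54
S(15/2) = 161/48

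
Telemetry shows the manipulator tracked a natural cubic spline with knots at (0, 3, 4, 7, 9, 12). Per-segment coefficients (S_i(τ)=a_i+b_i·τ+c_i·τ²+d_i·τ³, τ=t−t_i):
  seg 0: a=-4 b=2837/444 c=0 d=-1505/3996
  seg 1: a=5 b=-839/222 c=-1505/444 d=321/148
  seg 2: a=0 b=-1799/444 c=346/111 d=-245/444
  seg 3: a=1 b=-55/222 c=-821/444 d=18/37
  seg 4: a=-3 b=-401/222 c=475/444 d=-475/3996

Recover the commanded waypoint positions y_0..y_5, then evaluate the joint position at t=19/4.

y_0 = S_0(0) = a_0 = -4
y_1 = S_1(0) = a_1 = 5
y_2 = S_2(0) = a_2 = 0
y_3 = S_3(0) = a_3 = 1
y_4 = S_4(0) = a_4 = -3
y_5 = S_4(3) = -2
t_q=19/4 is in segment 2 (τ=3/4); S_2(τ)=-14381/9472

y_0=-4 y_1=5 y_2=0 y_3=1 y_4=-3 y_5=-2
S(19/4) = -14381/9472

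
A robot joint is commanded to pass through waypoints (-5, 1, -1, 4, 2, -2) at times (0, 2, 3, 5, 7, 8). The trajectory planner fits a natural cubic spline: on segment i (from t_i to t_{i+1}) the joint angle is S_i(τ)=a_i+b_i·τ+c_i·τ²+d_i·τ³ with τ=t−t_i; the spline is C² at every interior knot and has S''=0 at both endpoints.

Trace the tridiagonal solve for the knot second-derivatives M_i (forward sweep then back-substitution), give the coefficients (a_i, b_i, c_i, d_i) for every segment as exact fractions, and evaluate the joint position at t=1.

Δ: Δ0=3, Δ1=-2, Δ2=5/2, Δ3=-1, Δ4=-4
row 1: diag=6, rhs=-30; c'=1/6, d'=-5
row 2: denom=6−1·1/6=35/6; d'=(27−1·-5)/(35/6)=192/35
row 3: denom=8−2·12/35=256/35; d'=(-21−2·192/35)/(256/35)=-1119/256
row 4: denom=6−2·35/128=349/64; d'=(-18−2·-1119/256)/(349/64)=-1185/698
back: M4=-1185/698
back: M3=-1119/256−35/128·-1185/698=-2727/698
back: M2=192/35−12/35·-2727/698=2382/349
back: M1=-5−1/6·2382/349=-2142/349
M: M0=0, M1=-2142/349, M2=2382/349, M3=-2727/698, M4=-1185/698, M5=0
seg 0: a=-5, c=M0/2=0, d=(M1−M0)/(6·2)=-357/698, b=Δ0−h0·(2M0+M1)/6=1761/349
seg 1: a=1, c=M1/2=-1071/349, d=(M2−M1)/(6·1)=754/349, b=Δ1−h1·(2M1+M2)/6=-381/349
seg 2: a=-1, c=M2/2=1191/349, d=(M3−M2)/(6·2)=-2497/2792, b=Δ2−h2·(2M2+M3)/6=-261/349
seg 3: a=4, c=M3/2=-2727/1396, d=(M4−M3)/(6·2)=257/1396, b=Δ3−h3·(2M3+M4)/6=1515/698
seg 4: a=2, c=M4/2=-1185/1396, d=(M5−M4)/(6·1)=395/1396, b=Δ4−h4·(2M4+M5)/6=-2397/698
t_q=1 → seg 0, τ=1; S=-5+1761/349·τ+0·τ²+-357/698·τ³=-325/698

  seg 0: a=-5 b=1761/349 c=0 d=-357/698
  seg 1: a=1 b=-381/349 c=-1071/349 d=754/349
  seg 2: a=-1 b=-261/349 c=1191/349 d=-2497/2792
  seg 3: a=4 b=1515/698 c=-2727/1396 d=257/1396
  seg 4: a=2 b=-2397/698 c=-1185/1396 d=395/1396
S(1) = -325/698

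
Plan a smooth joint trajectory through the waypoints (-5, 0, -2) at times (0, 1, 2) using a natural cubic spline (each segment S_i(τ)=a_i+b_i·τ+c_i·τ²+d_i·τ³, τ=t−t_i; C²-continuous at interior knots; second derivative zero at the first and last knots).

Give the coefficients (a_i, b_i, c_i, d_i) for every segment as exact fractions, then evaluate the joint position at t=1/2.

Δ: Δ0=5, Δ1=-2
row 1: diag=4, rhs=-42; c'=1/4, d'=-21/2
back: M1=-21/2
M: M0=0, M1=-21/2, M2=0
seg 0: a=-5, c=M0/2=0, d=(M1−M0)/(6·1)=-7/4, b=Δ0−h0·(2M0+M1)/6=27/4
seg 1: a=0, c=M1/2=-21/4, d=(M2−M1)/(6·1)=7/4, b=Δ1−h1·(2M1+M2)/6=3/2
t_q=1/2 → seg 0, τ=1/2; S=-5+27/4·τ+0·τ²+-7/4·τ³=-59/32

  seg 0: a=-5 b=27/4 c=0 d=-7/4
  seg 1: a=0 b=3/2 c=-21/4 d=7/4
S(1/2) = -59/32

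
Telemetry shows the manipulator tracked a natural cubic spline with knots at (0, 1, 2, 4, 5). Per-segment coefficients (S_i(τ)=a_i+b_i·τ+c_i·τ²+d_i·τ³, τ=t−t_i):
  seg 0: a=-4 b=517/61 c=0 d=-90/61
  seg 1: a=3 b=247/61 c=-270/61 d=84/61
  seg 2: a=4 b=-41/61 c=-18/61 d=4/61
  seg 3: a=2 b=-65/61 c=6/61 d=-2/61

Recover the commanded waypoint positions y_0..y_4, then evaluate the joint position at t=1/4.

y_0=-4 y_1=3 y_2=4 y_3=2 y_4=1
S(1/4) = -3717/1952

y_0 = S_0(0) = a_0 = -4
y_1 = S_1(0) = a_1 = 3
y_2 = S_2(0) = a_2 = 4
y_3 = S_3(0) = a_3 = 2
y_4 = S_3(1) = 1
t_q=1/4 is in segment 0 (τ=1/4); S_0(τ)=-3717/1952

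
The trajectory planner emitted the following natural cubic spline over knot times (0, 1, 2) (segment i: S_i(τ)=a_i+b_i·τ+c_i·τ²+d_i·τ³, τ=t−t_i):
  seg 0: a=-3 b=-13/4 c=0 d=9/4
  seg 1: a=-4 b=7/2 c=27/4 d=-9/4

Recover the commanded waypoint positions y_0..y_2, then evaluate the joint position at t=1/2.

y_0 = S_0(0) = a_0 = -3
y_1 = S_1(0) = a_1 = -4
y_2 = S_1(1) = 4
t_q=1/2 is in segment 0 (τ=1/2); S_0(τ)=-139/32

y_0=-3 y_1=-4 y_2=4
S(1/2) = -139/32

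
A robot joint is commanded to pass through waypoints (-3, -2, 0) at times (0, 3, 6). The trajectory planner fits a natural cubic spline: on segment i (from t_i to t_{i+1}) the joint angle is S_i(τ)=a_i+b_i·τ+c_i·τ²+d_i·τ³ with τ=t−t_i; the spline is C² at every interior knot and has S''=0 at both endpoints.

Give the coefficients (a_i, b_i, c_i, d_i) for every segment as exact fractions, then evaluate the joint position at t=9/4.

  seg 0: a=-3 b=1/4 c=0 d=1/108
  seg 1: a=-2 b=1/2 c=1/12 d=-1/108
S(9/4) = -597/256

Δ: Δ0=1/3, Δ1=2/3
row 1: diag=12, rhs=2; c'=1/4, d'=1/6
back: M1=1/6
M: M0=0, M1=1/6, M2=0
seg 0: a=-3, c=M0/2=0, d=(M1−M0)/(6·3)=1/108, b=Δ0−h0·(2M0+M1)/6=1/4
seg 1: a=-2, c=M1/2=1/12, d=(M2−M1)/(6·3)=-1/108, b=Δ1−h1·(2M1+M2)/6=1/2
t_q=9/4 → seg 0, τ=9/4; S=-3+1/4·τ+0·τ²+1/108·τ³=-597/256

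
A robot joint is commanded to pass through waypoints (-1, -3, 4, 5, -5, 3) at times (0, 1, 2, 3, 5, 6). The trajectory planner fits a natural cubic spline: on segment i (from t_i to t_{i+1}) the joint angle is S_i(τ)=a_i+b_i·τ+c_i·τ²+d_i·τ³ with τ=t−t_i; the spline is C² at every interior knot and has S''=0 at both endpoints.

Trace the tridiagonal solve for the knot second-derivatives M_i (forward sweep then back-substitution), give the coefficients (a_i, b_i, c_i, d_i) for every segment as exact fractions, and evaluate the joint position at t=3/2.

Δ: Δ0=-2, Δ1=7, Δ2=1, Δ3=-5, Δ4=8
row 1: diag=4, rhs=54; c'=1/4, d'=27/2
row 2: denom=4−1·1/4=15/4; d'=(-36−1·27/2)/(15/4)=-66/5
row 3: denom=6−1·4/15=86/15; d'=(-36−1·-66/5)/(86/15)=-171/43
row 4: denom=6−2·15/43=228/43; d'=(78−2·-171/43)/(228/43)=308/19
back: M4=308/19
back: M3=-171/43−15/43·308/19=-183/19
back: M2=-66/5−4/15·-183/19=-202/19
back: M1=27/2−1/4·-202/19=307/19
M: M0=0, M1=307/19, M2=-202/19, M3=-183/19, M4=308/19, M5=0
seg 0: a=-1, c=M0/2=0, d=(M1−M0)/(6·1)=307/114, b=Δ0−h0·(2M0+M1)/6=-535/114
seg 1: a=-3, c=M1/2=307/38, d=(M2−M1)/(6·1)=-509/114, b=Δ1−h1·(2M1+M2)/6=193/57
seg 2: a=4, c=M2/2=-101/19, d=(M3−M2)/(6·1)=1/6, b=Δ2−h2·(2M2+M3)/6=701/114
seg 3: a=5, c=M3/2=-183/38, d=(M4−M3)/(6·2)=491/228, b=Δ3−h3·(2M3+M4)/6=-227/57
seg 4: a=-5, c=M4/2=154/19, d=(M5−M4)/(6·1)=-154/57, b=Δ4−h4·(2M4+M5)/6=148/57
t_q=3/2 → seg 1, τ=1/2; S=-3+193/57·τ+307/38·τ²+-509/114·τ³=47/304

  seg 0: a=-1 b=-535/114 c=0 d=307/114
  seg 1: a=-3 b=193/57 c=307/38 d=-509/114
  seg 2: a=4 b=701/114 c=-101/19 d=1/6
  seg 3: a=5 b=-227/57 c=-183/38 d=491/228
  seg 4: a=-5 b=148/57 c=154/19 d=-154/57
S(3/2) = 47/304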